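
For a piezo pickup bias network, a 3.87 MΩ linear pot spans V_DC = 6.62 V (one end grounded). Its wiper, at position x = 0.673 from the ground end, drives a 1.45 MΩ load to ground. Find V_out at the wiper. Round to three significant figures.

V_out ≈ 2.81 V

Split the track: R_lower = x·R_p = 2.605 MΩ, R_upper = (1−x)·R_p = 1.265 MΩ.
R_L loads the lower segment: effective lower R = 0.9314 MΩ.
V_out = 6.62 × 0.9314/(1.265 + 0.9314) = 2.807 V.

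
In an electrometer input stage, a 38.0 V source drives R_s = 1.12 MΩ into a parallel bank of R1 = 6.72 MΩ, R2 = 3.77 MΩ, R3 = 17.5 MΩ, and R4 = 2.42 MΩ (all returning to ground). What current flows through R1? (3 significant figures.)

Parallel bank: R_p = 1/(1/6.72 + 1/3.77 + 1/17.5 + 1/2.42) = 1.131 MΩ.
Node voltage V_A = V_s · R_p/(R_s + R_p) = 38.0 × 0.5024 = 19.09 V.
Branch current I = V_A/R1 = 19.09/6.72 = 2.841 µA.

I ≈ 2.84 µA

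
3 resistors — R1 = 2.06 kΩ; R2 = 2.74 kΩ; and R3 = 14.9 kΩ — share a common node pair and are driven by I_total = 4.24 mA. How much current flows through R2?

Total conductance ΣG = 1/2.06 + 1/2.74 + 1/14.9 = 0.9175 (units of 1/kΩ).
R2 takes the fraction G_k/ΣG = 0.3650/0.9175 = 0.3978, so I = 4.24 × 0.3978 = 1.687 mA.

I ≈ 1.69 mA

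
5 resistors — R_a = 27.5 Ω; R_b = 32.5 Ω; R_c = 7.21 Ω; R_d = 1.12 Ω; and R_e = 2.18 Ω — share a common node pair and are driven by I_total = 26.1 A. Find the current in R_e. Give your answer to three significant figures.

Conductances: ΣG = 1/27.5 + 1/32.5 + 1/7.21 + 1/1.12 + 1/2.18 = 1.557 (1/Ω).
By the current-divider rule, I = I_total · G_k/ΣG = 26.1 × 0.2945 = 7.687 A.

I ≈ 7.69 A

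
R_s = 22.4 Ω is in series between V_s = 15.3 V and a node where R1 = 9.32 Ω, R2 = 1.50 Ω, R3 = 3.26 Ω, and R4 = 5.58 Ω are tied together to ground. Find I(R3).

Combine the parallel branches: R_p = (1/9.32 + 1/1.50 + 1/3.26 + 1/5.58)⁻¹ = 0.7937 Ω.
Node voltage V_A = V_s · R_p/(R_s + R_p) = 15.3 × 0.03422 = 0.5236 V.
I(R3) = V_A / R3 = 0.5236/3.26 = 0.1606 A.

I ≈ 0.161 A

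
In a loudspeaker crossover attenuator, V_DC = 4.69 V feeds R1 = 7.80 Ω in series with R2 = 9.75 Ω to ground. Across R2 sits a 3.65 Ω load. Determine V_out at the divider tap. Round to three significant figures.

The load sits in parallel with R2, giving an effective lower resistance R2' = R2·R_L/(R2+R_L) = 2.656 Ω.
Now apply the divider: V_out = 4.69 × 0.2540 = 1.191 V.

V_out ≈ 1.19 V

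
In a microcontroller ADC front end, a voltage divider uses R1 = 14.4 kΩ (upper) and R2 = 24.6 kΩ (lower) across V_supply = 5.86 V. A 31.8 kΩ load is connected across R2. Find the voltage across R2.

First combine the lower leg with the load: R2 ‖ R_L = 13.87 kΩ.
Now apply the divider: V_out = 5.86 × 0.4906 = 2.875 V.

V_out ≈ 2.88 V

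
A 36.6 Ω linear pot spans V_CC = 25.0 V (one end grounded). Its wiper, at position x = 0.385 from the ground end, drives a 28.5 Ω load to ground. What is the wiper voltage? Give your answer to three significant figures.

V_out ≈ 7.38 V

Lower segment x·R_p = 14.09 Ω; upper segment (1−x)·R_p = 22.51 Ω.
R_L loads the lower segment: effective lower R = 9.429 Ω.
Then V_out = V_CC · 9.429/(22.51 + 9.429) = 7.381 V.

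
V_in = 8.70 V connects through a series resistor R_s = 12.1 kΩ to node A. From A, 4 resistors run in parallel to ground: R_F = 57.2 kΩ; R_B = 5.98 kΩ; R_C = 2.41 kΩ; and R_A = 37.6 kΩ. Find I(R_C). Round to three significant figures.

Equivalent of the parallel group: R_p = 1.597 kΩ.
V_A by voltage divider: V_A = 8.70 × 1.597/(12.1 + 1.597) = 1.014 V.
I(R_C) = V_A / R_C = 1.014/2.41 = 0.4209 mA.
(Equivalently: I_total = 0.6352 mA, then current-divider fraction G_k/ΣG = 0.6626.)

I ≈ 0.421 mA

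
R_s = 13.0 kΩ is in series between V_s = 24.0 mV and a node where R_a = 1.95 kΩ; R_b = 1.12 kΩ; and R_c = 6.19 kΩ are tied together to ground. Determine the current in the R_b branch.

I ≈ 1.00 µA

Combine the parallel branches: R_p = (1/1.95 + 1/1.12 + 1/6.19)⁻¹ = 0.6381 kΩ.
Node voltage V_A = V_s · R_p/(R_s + R_p) = 24.0 × 0.04679 = 1.123 mV.
I(R_b) = V_A / R_b = 1.123/1.12 = 1.003 µA.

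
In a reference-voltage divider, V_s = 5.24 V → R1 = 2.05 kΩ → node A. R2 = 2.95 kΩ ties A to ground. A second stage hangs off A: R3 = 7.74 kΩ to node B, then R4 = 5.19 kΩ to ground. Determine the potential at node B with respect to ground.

The second stage (R3 + R4 = 12.93 kΩ) loads node A in parallel with R2.
Effective lower resistance at A: R2 ‖ 12.93 = 2.402 kΩ.
V_A = 5.24 × 2.402/(2.05 + 2.402) = 2.827 V.
V_B = V_A × 0.4014 = 1.135 V.

V_B ≈ 1.13 V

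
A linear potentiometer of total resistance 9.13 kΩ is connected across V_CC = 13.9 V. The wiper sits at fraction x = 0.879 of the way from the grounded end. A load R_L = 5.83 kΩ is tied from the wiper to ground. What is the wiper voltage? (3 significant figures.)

Split the track: R_lower = x·R_p = 8.025 kΩ, R_upper = (1−x)·R_p = 1.105 kΩ.
Lower segment in parallel with the load: 8.025 ‖ 5.83 = 3.377 kΩ.
V_out = 13.9 × 3.377/(1.105 + 3.377) = 10.47 V.

V_out ≈ 10.5 V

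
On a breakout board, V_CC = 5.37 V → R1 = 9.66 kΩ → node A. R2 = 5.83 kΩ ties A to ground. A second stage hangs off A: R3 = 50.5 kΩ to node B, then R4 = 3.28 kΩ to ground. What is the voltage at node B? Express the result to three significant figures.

Looking into the second stage from A: R3 + R4 = 53.78 kΩ appears in parallel with R2.
Effective lower resistance at A: R2 ‖ 53.78 = 5.260 kΩ.
V_A = 5.37 × 5.260/(9.66 + 5.260) = 1.893 V.
Stage 2 is unloaded, so V_B = V_A · R4/(R3+R4) = 1.893 × 3.28/53.78 = 0.1155 V.

V_B ≈ 0.115 V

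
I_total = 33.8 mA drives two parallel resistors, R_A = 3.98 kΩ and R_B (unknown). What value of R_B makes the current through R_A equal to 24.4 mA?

Two-branch current divider: I_A = I_total · R_B/(R_A + R_B).
With f = 0.7219, R_B = R_A · f/(1−f) = 3.98 × 2.596 = 10.33 kΩ.

R_B ≈ 10.3 kΩ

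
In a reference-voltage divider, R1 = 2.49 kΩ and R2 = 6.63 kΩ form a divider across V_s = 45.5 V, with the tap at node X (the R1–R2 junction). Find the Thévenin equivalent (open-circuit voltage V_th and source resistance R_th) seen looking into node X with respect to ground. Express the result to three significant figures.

V_th is the unloaded tap voltage: V_s · R2/(R1+R2) = 45.5 × 0.7270 = 33.08 V.
With V_s suppressed (replaced by a short), R_th = R1 ‖ R2 = (2.490 × 6.63)/(2.490 + 6.63) = 1.810 kΩ.

V_th ≈ 33.1 V, R_th ≈ 1.81 kΩ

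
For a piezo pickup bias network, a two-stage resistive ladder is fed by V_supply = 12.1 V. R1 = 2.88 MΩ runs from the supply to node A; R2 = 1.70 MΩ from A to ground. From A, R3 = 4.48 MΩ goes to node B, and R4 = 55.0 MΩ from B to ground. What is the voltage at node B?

The second stage (R3 + R4 = 59.48 MΩ) loads node A in parallel with R2.
R2 ‖ (R3+R4) = 1.653 MΩ.
V_A = 12.1 × 1.653/(2.88 + 1.653) = 4.412 V.
Then the unloaded second divider: V_B = V_A × R4/(R3+R4) = 4.412 × 0.9247 = 4.080 V.

V_B ≈ 4.08 V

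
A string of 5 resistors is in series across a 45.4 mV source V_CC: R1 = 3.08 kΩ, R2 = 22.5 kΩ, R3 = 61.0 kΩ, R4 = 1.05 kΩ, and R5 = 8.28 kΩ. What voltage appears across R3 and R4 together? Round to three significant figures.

V ≈ 29.4 mV

Series total: ΣR = 3.08 + 22.5 + 61.0 + 1.05 + 8.28 = 95.91 kΩ.
R_{R3..R4} = 61.0 + 1.05 = 62.05 kΩ.
By the voltage-divider rule, V = 45.4 × 62.05/95.91 = 29.37 mV.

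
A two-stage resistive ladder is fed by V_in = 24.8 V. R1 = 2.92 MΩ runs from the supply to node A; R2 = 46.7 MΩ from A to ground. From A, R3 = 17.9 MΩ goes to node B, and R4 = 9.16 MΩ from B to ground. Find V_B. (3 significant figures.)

V_B ≈ 7.17 V

The second stage (R3 + R4 = 27.06 MΩ) loads node A in parallel with R2.
R2 ‖ (R3+R4) = 17.13 MΩ.
So V_A = 24.8 × 0.8544 = 21.19 V.
Then the unloaded second divider: V_B = V_A × R4/(R3+R4) = 21.19 × 0.3385 = 7.173 V.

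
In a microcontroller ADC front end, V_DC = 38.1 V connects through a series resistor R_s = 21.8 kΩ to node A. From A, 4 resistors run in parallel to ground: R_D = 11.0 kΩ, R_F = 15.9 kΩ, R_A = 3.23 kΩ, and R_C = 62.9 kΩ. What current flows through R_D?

I ≈ 0.303 mA

Combine the parallel branches: R_p = (1/11.0 + 1/15.9 + 1/3.23 + 1/62.9)⁻¹ = 2.086 kΩ.
V_A by voltage divider: V_A = 38.1 × 2.086/(21.8 + 2.086) = 3.328 V.
Branch current I = V_A/R_D = 3.328/11.0 = 0.3025 mA.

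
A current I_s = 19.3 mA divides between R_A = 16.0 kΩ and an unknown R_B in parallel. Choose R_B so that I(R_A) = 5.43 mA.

Two-branch current divider: I_A = I_s · R_B/(R_A + R_B).
5.43/19.3 = R_B/(R_A + R_B) → R_B = R_A · (0.2813)/(1 − 0.2813) = 16.0 × 0.3915 = 6.264 kΩ.

R_B ≈ 6.26 kΩ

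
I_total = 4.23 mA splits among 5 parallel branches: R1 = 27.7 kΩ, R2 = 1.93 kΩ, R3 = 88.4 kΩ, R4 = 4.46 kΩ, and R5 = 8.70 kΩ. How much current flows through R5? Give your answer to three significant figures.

ΣG = 1/27.7 + 1/1.93 + 1/88.4 + 1/4.46 + 1/8.70 = 0.9047.
R5 takes the fraction G_k/ΣG = 0.1149/0.9047 = 0.1270, so I = 4.23 × 0.1270 = 0.5374 mA.

I ≈ 0.537 mA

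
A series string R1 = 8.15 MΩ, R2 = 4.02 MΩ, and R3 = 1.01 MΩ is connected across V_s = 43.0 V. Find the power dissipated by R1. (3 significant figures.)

P ≈ 86.7 µW

ΣR = 13.18 MΩ → I = 43.0/13.18 = 3.263 µA.
V(R1) = I·R = 26.59 V; P = V·I = 26.59 × 3.263 = 86.75 µW.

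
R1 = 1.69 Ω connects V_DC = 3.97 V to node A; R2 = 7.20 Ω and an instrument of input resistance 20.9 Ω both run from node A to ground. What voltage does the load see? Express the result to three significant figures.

First combine the lower leg with the load: R2 ‖ R_L = 5.355 Ω.
Then V_out = V_DC · R2'/(R1 + R2') = 3.97 × 5.355/7.045 = 3.018 V.
(Unloaded it would be 3.22 V; the load pulls it down.)

V_out ≈ 3.02 V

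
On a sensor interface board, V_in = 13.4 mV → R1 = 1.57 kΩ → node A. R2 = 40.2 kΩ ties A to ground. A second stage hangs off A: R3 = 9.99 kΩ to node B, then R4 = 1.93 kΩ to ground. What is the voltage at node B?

V_B ≈ 1.85 mV

Node A sees R2 in parallel with the series input of stage 2, R3 + R4 = 11.92 kΩ.
R2 ‖ (R3+R4) = 9.194 kΩ.
V_A = 13.4 × 9.194/(1.57 + 9.194) = 11.45 mV.
Stage 2 is unloaded, so V_B = V_A · R4/(R3+R4) = 11.45 × 1.93/11.92 = 1.853 mV.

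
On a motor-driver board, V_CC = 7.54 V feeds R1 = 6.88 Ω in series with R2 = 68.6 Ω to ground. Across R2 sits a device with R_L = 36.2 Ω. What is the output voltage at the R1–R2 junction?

V_out ≈ 5.84 V

The load sits in parallel with R2, giving an effective lower resistance R2' = R2·R_L/(R2+R_L) = 23.70 Ω.
Then V_out = V_CC · R2'/(R1 + R2') = 7.54 × 23.70/30.58 = 5.843 V.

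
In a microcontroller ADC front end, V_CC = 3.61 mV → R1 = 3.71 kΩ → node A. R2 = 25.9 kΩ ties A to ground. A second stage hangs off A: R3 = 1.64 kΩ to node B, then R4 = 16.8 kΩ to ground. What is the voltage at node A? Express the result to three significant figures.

The second stage (R3 + R4 = 18.44 kΩ) loads node A in parallel with R2.
R2 ‖ (R3+R4) = 10.77 kΩ.
So V_A = 3.61 × 0.7438 = 2.685 mV.

V_A ≈ 2.69 mV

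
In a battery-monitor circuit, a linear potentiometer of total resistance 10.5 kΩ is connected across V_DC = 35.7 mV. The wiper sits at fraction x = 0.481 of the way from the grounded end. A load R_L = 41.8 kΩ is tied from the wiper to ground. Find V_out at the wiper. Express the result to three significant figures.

V_out ≈ 16.2 mV

Lower segment x·R_p = 5.050 kΩ; upper segment (1−x)·R_p = 5.450 kΩ.
(x·R_p) ‖ R_L = 4.506 kΩ.
Then V_out = V_DC · 4.506/(5.450 + 4.506) = 16.16 mV.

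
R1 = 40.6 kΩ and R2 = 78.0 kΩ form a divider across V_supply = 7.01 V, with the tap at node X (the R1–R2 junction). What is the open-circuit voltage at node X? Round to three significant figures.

With X open, the divider is unloaded: V_th = 7.01 × 78.0/118.6 = 4.610 V.

V_th ≈ 4.61 V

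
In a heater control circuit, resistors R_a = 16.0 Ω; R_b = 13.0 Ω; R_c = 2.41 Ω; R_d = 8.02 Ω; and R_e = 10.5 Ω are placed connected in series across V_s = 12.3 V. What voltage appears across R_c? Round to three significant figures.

Total series resistance ΣR = 16.0 + 13.0 + 2.41 + 8.02 + 10.5 = 49.93 Ω.
V = V_s · R/ΣR = 12.3 × 0.04827 = 0.5937 V.

V ≈ 0.594 V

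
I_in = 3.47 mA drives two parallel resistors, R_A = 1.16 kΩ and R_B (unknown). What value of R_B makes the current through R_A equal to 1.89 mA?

Two-branch current divider: I_A = I_in · R_B/(R_A + R_B).
With f = 0.5447, R_B = R_A · f/(1−f) = 1.16 × 1.196 = 1.388 kΩ.

R_B ≈ 1.39 kΩ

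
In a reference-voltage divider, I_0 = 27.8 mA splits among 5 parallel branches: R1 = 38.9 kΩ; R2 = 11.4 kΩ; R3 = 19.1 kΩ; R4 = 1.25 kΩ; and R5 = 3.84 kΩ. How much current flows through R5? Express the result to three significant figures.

Total conductance ΣG = 1/38.9 + 1/11.4 + 1/19.1 + 1/1.25 + 1/3.84 = 1.226 (units of 1/kΩ).
Current divider: I(R5) = I_0 · G_k/ΣG = 27.8 × (0.2604/1.226) = 27.8 × 0.2124 = 5.904 mA.

I ≈ 5.90 mA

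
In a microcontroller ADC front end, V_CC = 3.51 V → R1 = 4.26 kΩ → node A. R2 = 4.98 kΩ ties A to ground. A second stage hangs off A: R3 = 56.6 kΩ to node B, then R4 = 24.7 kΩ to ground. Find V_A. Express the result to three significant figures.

The second stage (R3 + R4 = 81.30 kΩ) loads node A in parallel with R2.
Effective lower resistance at A: R2 ‖ 81.30 = 4.693 kΩ.
V_A = 3.51 × 4.693/(4.26 + 4.693) = 1.840 V.

V_A ≈ 1.84 V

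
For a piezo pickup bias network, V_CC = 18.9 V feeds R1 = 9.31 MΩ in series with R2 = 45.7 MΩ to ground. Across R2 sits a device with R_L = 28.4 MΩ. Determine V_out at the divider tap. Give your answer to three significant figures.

V_out ≈ 12.3 V

First combine the lower leg with the load: R2 ‖ R_L = 17.52 MΩ.
Voltage divider with the loaded lower leg: V_out = 18.9 × 17.52/(9.31 + 17.52) = 18.9 × 0.6529 = 12.34 V.
(Unloaded it would be 15.7 V; the load pulls it down.)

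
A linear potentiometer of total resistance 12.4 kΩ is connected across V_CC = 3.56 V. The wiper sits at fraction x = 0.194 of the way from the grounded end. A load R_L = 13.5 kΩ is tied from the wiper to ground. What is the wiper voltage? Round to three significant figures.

Lower segment x·R_p = 2.406 kΩ; upper segment (1−x)·R_p = 9.994 kΩ.
Lower segment in parallel with the load: 2.406 ‖ 13.5 = 2.042 kΩ.
V_out = 3.56 × 2.042/(9.994 + 2.042) = 0.6039 V.

V_out ≈ 0.604 V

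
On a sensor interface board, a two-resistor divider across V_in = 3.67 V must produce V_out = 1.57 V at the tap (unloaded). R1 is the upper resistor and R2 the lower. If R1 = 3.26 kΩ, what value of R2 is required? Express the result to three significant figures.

R2 ≈ 2.44 kΩ

Required fraction k = V_out/V_in = 0.4278.
Rearranging, R2 = R1·k/(1−k) = 3.26 × 0.7476 = 2.437 kΩ.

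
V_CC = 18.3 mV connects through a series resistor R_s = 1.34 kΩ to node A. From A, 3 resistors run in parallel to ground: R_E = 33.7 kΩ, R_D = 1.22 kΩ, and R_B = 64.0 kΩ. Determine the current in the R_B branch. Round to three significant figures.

Equivalent of the parallel group: R_p = 1.156 kΩ.
V_A = 18.3 × 1.156/2.496 = 8.476 mV.
Branch current I = V_A/R_B = 8.476/64.0 = 0.1324 µA.

I ≈ 0.132 µA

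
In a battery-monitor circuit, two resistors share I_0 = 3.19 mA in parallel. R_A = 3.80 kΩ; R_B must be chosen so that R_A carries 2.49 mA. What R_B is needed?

In a two-way split, I_A/I_0 = R_B/(R_A + R_B).
With f = 0.7806, R_B = R_A · f/(1−f) = 3.80 × 3.557 = 13.52 kΩ.

R_B ≈ 13.5 kΩ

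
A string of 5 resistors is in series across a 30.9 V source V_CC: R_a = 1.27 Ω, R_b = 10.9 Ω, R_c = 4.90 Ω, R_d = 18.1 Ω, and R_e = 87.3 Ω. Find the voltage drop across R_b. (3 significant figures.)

Total series resistance ΣR = 1.27 + 10.9 + 4.90 + 18.1 + 87.3 = 122.5 Ω.
V = V_CC · R/ΣR = 30.9 × 0.08900 = 2.750 V.

V ≈ 2.75 V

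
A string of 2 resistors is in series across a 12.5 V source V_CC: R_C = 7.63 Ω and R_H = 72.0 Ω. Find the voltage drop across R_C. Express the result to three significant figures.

Total series resistance ΣR = 7.63 + 72.0 = 79.63 Ω.
Voltage divider: V = V_CC · (7.630 / 79.63) = 12.5 × 0.09582 = 1.198 V.

V ≈ 1.20 V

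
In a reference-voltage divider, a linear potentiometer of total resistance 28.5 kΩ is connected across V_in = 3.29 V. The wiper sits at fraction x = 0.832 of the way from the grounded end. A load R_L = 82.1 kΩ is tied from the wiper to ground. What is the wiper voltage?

V_out ≈ 2.61 V

Split the track: R_lower = x·R_p = 23.71 kΩ, R_upper = (1−x)·R_p = 4.788 kΩ.
Lower segment in parallel with the load: 23.71 ‖ 82.1 = 18.40 kΩ.
V_out = 3.29 × 18.40/(4.788 + 18.40) = 2.611 V.
(Unloaded: V_out = x·V_in = 2.74 V.)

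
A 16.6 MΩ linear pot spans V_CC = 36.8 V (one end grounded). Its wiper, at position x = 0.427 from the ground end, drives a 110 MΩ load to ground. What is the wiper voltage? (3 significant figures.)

V_out ≈ 15.2 V

Lower segment x·R_p = 7.088 MΩ; upper segment (1−x)·R_p = 9.512 MΩ.
R_L loads the lower segment: effective lower R = 6.659 MΩ.
V_out = 36.8 × 6.659/(9.512 + 6.659) = 15.15 V.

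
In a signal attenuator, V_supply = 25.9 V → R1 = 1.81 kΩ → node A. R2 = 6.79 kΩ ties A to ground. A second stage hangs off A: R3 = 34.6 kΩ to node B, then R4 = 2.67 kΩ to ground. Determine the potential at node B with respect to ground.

Node A sees R2 in parallel with the series input of stage 2, R3 + R4 = 37.27 kΩ.
Effective lower resistance at A: R2 ‖ 37.27 = 5.744 kΩ.
V_A = 25.9 × 5.744/(1.81 + 5.744) = 19.69 V.
V_B = V_A × 0.07164 = 1.411 V.

V_B ≈ 1.41 V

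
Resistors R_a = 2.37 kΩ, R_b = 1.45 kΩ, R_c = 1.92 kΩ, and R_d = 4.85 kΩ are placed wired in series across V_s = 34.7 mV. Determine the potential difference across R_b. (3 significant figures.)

V ≈ 4.75 mV

Total series resistance ΣR = 2.37 + 1.45 + 1.92 + 4.85 = 10.59 kΩ.
Voltage divider: V = V_s · (1.450 / 10.59) = 34.7 × 0.1369 = 4.751 mV.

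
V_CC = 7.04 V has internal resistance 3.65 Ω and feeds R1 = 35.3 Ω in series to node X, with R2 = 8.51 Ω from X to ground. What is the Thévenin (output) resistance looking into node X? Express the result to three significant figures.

R_th ≈ 6.98 Ω

R1' = 3.65 + 35.3 = 38.95 Ω (source resistance + R1).
Looking into X with the source shorted: R_th = R1'·R2/(R1'+R2) = 38.95 × 8.51/47.46 = 6.984 Ω.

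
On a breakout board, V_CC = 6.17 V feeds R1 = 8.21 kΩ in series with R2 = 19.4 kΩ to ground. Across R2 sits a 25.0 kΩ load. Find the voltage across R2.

R2 ‖ R_L = (19.4 × 25.0)/(19.4 + 25.0) = 10.92 kΩ.
Now apply the divider: V_out = 6.17 × 0.5709 = 3.523 V.

V_out ≈ 3.52 V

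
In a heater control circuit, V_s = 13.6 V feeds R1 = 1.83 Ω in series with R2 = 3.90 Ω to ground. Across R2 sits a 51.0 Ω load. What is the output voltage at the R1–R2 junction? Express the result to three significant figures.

V_out ≈ 9.04 V

The load sits in parallel with R2, giving an effective lower resistance R2' = R2·R_L/(R2+R_L) = 3.623 Ω.
Now apply the divider: V_out = 13.6 × 0.6644 = 9.036 V.
(Unloaded it would be 9.26 V; the load pulls it down.)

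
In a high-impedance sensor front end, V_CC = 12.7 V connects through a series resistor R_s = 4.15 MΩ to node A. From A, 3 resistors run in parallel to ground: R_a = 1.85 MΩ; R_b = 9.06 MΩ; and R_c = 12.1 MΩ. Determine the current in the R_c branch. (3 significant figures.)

Equivalent of the parallel group: R_p = 1.363 MΩ.
Node voltage V_A = V_CC · R_p/(R_s + R_p) = 12.7 × 0.2473 = 3.140 V.
I(R_c) = V_A / R_c = 3.140/12.1 = 0.2595 µA.
(Check via current divider: I_total = 2.304 µA; share G_k/ΣG = 0.1127 → same result.)

I ≈ 0.260 µA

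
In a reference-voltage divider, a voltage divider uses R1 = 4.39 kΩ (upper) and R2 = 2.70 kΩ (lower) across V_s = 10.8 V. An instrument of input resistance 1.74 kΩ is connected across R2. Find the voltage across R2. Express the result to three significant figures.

R2 ‖ R_L = (2.70 × 1.74)/(2.70 + 1.74) = 1.058 kΩ.
Voltage divider with the loaded lower leg: V_out = 10.8 × 1.058/(4.39 + 1.058) = 10.8 × 0.1942 = 2.098 V.
(Unloaded it would be 4.11 V; the load pulls it down.)

V_out ≈ 2.10 V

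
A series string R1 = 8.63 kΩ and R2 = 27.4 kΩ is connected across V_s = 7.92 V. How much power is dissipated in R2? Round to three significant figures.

P ≈ 1.32 mW

ΣR = 36.03 kΩ → I = 7.92/36.03 = 0.2198 mA.
P(R2) = I²·R2 = (0.2198)² × 27.4 = 1.324 mW.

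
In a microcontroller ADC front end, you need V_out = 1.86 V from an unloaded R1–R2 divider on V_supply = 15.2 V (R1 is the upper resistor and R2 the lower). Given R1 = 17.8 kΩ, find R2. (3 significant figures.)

The divider ratio is R2/(R1+R2) = 1.86/15.2 = 0.1224.
Rearranging, R2 = R1·k/(1−k) = 17.8 × 0.1394 = 2.482 kΩ.

R2 ≈ 2.48 kΩ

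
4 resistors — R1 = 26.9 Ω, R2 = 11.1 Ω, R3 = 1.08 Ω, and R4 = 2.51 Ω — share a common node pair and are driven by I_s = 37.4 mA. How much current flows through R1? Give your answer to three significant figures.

I ≈ 0.958 mA

Conductances: ΣG = 1/26.9 + 1/11.1 + 1/1.08 + 1/2.51 = 1.452 (1/Ω).
R1 takes the fraction G_k/ΣG = 0.03717/1.452 = 0.02561, so I = 37.4 × 0.02561 = 0.9578 mA.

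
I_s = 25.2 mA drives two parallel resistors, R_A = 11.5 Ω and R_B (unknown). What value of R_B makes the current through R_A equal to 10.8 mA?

Two-branch current divider: I_A = I_s · R_B/(R_A + R_B).
With f = 0.4286, R_B = R_A · f/(1−f) = 11.5 × 0.7500 = 8.625 Ω.

R_B ≈ 8.63 Ω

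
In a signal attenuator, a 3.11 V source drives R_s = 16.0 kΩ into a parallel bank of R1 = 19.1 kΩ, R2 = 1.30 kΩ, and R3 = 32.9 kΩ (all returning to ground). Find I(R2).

I ≈ 0.164 mA

Parallel bank: R_p = 1/(1/19.1 + 1/1.30 + 1/32.9) = 1.174 kΩ.
Node voltage V_A = V_CC · R_p/(R_s + R_p) = 3.11 × 0.06834 = 0.2126 V.
Branch current I = V_A/R2 = 0.2126/1.30 = 0.1635 mA.
(Equivalently: I_total = 0.1811 mA, then current-divider fraction G_k/ΣG = 0.9029.)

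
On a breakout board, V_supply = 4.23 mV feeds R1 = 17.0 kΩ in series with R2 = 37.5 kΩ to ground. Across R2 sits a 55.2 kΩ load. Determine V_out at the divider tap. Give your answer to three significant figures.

V_out ≈ 2.40 mV

The load sits in parallel with R2, giving an effective lower resistance R2' = R2·R_L/(R2+R_L) = 22.33 kΩ.
Now apply the divider: V_out = 4.23 × 0.5678 = 2.402 mV.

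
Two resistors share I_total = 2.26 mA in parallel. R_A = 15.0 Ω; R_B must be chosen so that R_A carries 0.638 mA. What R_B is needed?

In a two-way split, I_A/I_total = R_B/(R_A + R_B).
0.638/2.26 = R_B/(R_A + R_B) → R_B = R_A · (0.2823)/(1 − 0.2823) = 15.0 × 0.3933 = 5.900 Ω.

R_B ≈ 5.90 Ω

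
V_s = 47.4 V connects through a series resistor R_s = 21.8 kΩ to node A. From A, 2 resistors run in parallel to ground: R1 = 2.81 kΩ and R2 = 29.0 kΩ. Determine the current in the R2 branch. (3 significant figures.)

I ≈ 0.172 mA

Parallel bank: R_p = 1/(1/2.81 + 1/29.0) = 2.562 kΩ.
V_A by voltage divider: V_A = 47.4 × 2.562/(21.8 + 2.562) = 4.984 V.
Branch current I = V_A/R2 = 4.984/29.0 = 0.1719 mA.
(Equivalently: I_total = 1.946 mA, then current-divider fraction G_k/ΣG = 0.08834.)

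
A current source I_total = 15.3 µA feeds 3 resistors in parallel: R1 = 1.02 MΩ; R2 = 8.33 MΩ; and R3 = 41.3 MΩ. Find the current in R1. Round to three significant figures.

Total conductance ΣG = 1/1.02 + 1/8.33 + 1/41.3 = 1.125 (units of 1/MΩ).
R1 takes the fraction G_k/ΣG = 0.9804/1.125 = 0.8717, so I = 15.3 × 0.8717 = 13.34 µA.

I ≈ 13.3 µA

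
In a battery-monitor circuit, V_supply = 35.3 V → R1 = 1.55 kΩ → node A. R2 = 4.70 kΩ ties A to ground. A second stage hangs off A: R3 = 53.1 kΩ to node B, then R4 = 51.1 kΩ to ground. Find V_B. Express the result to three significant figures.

V_B ≈ 12.9 V

Node A sees R2 in parallel with the series input of stage 2, R3 + R4 = 104.2 kΩ.
R2 ‖ (R3+R4) = 4.497 kΩ.
So V_A = 35.3 × 0.7437 = 26.25 V.
Then the unloaded second divider: V_B = V_A × R4/(R3+R4) = 26.25 × 0.4904 = 12.87 V.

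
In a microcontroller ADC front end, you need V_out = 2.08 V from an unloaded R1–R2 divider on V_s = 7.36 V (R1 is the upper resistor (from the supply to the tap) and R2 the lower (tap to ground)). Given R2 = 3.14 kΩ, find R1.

V_out/V_s = R2/(R1+R2) = 0.2826.
R1 = R2·(1/k − 1) = 3.14 × 2.538 = 7.971 kΩ.

R1 ≈ 7.97 kΩ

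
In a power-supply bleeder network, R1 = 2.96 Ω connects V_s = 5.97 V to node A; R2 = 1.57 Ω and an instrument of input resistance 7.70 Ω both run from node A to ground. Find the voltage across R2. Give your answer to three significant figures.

V_out ≈ 1.83 V

The load sits in parallel with R2, giving an effective lower resistance R2' = R2·R_L/(R2+R_L) = 1.304 Ω.
Voltage divider with the loaded lower leg: V_out = 5.97 × 1.304/(2.96 + 1.304) = 5.97 × 0.3058 = 1.826 V.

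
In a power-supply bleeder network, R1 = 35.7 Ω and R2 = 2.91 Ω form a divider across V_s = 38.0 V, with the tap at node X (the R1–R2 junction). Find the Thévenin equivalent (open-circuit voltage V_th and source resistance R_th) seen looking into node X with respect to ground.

Open-circuit (no load on X): V_th = V_s · R2/(R1 + R2) = 38.0 × 2.91/(35.70 + 2.91) = 2.864 V.
With V_s suppressed (replaced by a short), R_th = R1 ‖ R2 = (35.70 × 2.91)/(35.70 + 2.91) = 2.691 Ω.

V_th ≈ 2.86 V, R_th ≈ 2.69 Ω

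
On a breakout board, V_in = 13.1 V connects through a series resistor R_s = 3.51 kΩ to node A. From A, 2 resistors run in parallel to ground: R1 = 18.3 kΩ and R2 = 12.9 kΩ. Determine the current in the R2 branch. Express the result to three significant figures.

I ≈ 0.694 mA

Parallel bank: R_p = 1/(1/18.3 + 1/12.9) = 7.566 kΩ.
V_A = 13.1 × 7.566/11.08 = 8.949 V.
Branch current I = V_A/R2 = 8.949/12.9 = 0.6937 mA.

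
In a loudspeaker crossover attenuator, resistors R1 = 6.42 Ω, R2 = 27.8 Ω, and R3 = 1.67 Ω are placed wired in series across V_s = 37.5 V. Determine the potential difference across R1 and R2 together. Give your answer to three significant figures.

V ≈ 35.8 V

Total series resistance ΣR = 6.42 + 27.8 + 1.67 = 35.89 Ω.
R_{R1..R2} = 6.42 + 27.8 = 34.22 Ω.
Voltage divider: V = V_s · (34.22 / 35.89) = 37.5 × 0.9535 = 35.76 V.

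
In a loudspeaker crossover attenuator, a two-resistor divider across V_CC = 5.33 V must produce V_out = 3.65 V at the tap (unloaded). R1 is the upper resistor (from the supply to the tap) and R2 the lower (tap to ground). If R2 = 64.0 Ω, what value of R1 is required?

R1 ≈ 29.5 Ω

Required fraction k = V_out/V_CC = 0.6848.
Rearranging, R1 = R2·(1−k)/k = 64.0 × 0.4603 = 29.46 Ω.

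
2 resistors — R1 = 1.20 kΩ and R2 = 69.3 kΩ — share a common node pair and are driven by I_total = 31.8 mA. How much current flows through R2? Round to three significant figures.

I ≈ 0.541 mA

For two parallel branches, I_k = I_total · (other R)/(sum of R).
I(R2) = 31.8 × 1.20/(1.20 + 69.3) = 31.8 × 0.01702 = 0.5413 mA.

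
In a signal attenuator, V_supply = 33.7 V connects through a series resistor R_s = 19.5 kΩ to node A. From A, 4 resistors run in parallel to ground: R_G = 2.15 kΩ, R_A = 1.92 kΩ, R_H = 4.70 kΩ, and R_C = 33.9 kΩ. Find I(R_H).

I ≈ 0.287 mA

Parallel bank: R_p = 1/(1/2.15 + 1/1.92 + 1/4.70 + 1/33.9) = 0.8142 kΩ.
V_A by voltage divider: V_A = 33.7 × 0.8142/(19.5 + 0.8142) = 1.351 V.
Branch current I = V_A/R_H = 1.351/4.70 = 0.2874 mA.
(Check via current divider: I_total = 1.659 mA; share G_k/ΣG = 0.1732 → same result.)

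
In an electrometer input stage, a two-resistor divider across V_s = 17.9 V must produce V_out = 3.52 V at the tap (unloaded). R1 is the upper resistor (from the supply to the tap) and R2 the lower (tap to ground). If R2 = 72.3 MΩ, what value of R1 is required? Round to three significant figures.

R1 ≈ 295 MΩ

Required fraction k = V_out/V_s = 0.1966.
R1 = R2·(1/k − 1) = 72.3 × 4.085 = 295.4 MΩ.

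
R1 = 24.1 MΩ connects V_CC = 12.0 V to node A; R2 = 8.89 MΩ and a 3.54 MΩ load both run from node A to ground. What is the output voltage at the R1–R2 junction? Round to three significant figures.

R2 ‖ R_L = (8.89 × 3.54)/(8.89 + 3.54) = 2.532 MΩ.
Then V_out = V_CC · R2'/(R1 + R2') = 12.0 × 2.532/26.63 = 1.141 V.
(Unloaded it would be 3.23 V; the load pulls it down.)

V_out ≈ 1.14 V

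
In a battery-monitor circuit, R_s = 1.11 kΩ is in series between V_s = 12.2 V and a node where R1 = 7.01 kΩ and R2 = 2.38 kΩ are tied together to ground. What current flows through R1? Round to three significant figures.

Combine the parallel branches: R_p = (1/7.01 + 1/2.38)⁻¹ = 1.777 kΩ.
V_A by voltage divider: V_A = 12.2 × 1.777/(1.11 + 1.777) = 7.509 V.
Branch current I = V_A/R1 = 7.509/7.01 = 1.071 mA.
(Check via current divider: I_total = 4.226 mA; share G_k/ΣG = 0.2535 → same result.)

I ≈ 1.07 mA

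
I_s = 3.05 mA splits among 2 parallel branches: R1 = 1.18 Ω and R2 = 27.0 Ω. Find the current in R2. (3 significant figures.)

For two parallel branches, I_k = I_s · (other R)/(sum of R).
So I = 3.05 × 1.18/28.18 = 0.1277 mA.

I ≈ 0.128 mA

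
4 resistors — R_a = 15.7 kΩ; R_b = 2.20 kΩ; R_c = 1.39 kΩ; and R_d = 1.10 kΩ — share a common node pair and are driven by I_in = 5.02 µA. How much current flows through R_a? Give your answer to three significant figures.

I ≈ 0.149 µA

Conductances: ΣG = 1/15.7 + 1/2.20 + 1/1.39 + 1/1.10 = 2.147 (1/kΩ).
By the current-divider rule, I = I_in · G_k/ΣG = 5.02 × 0.02967 = 0.1489 µA.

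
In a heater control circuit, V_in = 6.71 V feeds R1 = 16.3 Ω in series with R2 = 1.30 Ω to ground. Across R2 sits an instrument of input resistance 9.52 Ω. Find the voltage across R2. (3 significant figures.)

V_out ≈ 0.440 V

The load sits in parallel with R2, giving an effective lower resistance R2' = R2·R_L/(R2+R_L) = 1.144 Ω.
Voltage divider with the loaded lower leg: V_out = 6.71 × 1.144/(16.3 + 1.144) = 6.71 × 0.06557 = 0.4400 V.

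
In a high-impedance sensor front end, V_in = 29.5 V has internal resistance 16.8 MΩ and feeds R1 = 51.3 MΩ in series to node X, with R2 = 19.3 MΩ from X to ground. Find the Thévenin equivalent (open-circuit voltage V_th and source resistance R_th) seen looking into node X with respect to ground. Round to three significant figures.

R1' = 16.8 + 51.3 = 68.10 MΩ (source resistance + R1).
Open-circuit (no load on X): V_th = V_in · R2/(R1' + R2) = 29.5 × 19.3/(68.10 + 19.3) = 6.514 V.
Looking into X with the source shorted: R_th = R1'·R2/(R1'+R2) = 68.10 × 19.3/87.40 = 15.04 MΩ.

V_th ≈ 6.51 V, R_th ≈ 15.0 MΩ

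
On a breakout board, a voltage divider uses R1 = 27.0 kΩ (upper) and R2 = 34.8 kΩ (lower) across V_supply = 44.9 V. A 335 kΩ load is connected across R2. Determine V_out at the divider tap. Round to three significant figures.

V_out ≈ 24.2 V

The load sits in parallel with R2, giving an effective lower resistance R2' = R2·R_L/(R2+R_L) = 31.53 kΩ.
Now apply the divider: V_out = 44.9 × 0.5387 = 24.19 V.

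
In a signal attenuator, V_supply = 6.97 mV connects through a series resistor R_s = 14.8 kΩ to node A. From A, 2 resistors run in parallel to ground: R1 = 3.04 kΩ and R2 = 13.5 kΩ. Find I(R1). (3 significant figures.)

I ≈ 0.329 µA

Parallel bank: R_p = 1/(1/3.04 + 1/13.5) = 2.481 kΩ.
V_A by voltage divider: V_A = 6.97 × 2.481/(14.8 + 2.481) = 1.001 mV.
I(R1) = V_A / R1 = 1.001/3.04 = 0.3292 µA.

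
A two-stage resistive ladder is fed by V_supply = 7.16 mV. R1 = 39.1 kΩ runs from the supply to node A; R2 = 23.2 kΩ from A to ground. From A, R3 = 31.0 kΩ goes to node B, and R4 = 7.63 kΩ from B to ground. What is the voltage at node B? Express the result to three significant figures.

V_B ≈ 0.382 mV

The second stage (R3 + R4 = 38.63 kΩ) loads node A in parallel with R2.
Effective lower resistance at A: R2 ‖ 38.63 = 14.49 kΩ.
So V_A = 7.16 × 0.2705 = 1.936 mV.
V_B = V_A × 0.1975 = 0.3825 mV.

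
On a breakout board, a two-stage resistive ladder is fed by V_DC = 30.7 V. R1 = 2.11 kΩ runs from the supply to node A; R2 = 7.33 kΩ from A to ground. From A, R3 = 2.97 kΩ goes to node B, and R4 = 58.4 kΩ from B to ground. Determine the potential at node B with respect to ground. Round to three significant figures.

Looking into the second stage from A: R3 + R4 = 61.37 kΩ appears in parallel with R2.
Effective lower resistance at A: R2 ‖ 61.37 = 6.548 kΩ.
V_A = 30.7 × 6.548/(2.11 + 6.548) = 23.22 V.
Stage 2 is unloaded, so V_B = V_A · R4/(R3+R4) = 23.22 × 58.4/61.37 = 22.09 V.

V_B ≈ 22.1 V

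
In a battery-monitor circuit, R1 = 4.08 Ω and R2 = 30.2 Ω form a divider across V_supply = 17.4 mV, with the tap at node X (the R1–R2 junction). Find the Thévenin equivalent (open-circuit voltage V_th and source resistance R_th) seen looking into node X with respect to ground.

V_th ≈ 15.3 mV, R_th ≈ 3.59 Ω

Open-circuit (no load on X): V_th = V_supply · R2/(R1 + R2) = 17.4 × 30.2/(4.080 + 30.2) = 15.33 mV.
Looking into X with the source shorted: R_th = R1·R2/(R1+R2) = 4.080 × 30.2/34.28 = 3.594 Ω.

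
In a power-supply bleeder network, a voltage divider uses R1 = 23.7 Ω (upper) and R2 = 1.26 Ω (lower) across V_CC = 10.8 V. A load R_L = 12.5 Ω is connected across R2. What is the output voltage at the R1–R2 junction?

V_out ≈ 0.498 V

R2 ‖ R_L = (1.26 × 12.5)/(1.26 + 12.5) = 1.145 Ω.
Now apply the divider: V_out = 10.8 × 0.04607 = 0.4976 V.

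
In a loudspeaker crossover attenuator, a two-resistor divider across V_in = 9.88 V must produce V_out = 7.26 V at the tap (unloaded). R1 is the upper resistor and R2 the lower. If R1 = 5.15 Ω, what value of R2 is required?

Required fraction k = V_out/V_in = 0.7348.
So R2 = R1 · V_out/(V_in − V_out) = 5.15 × 7.26/(9.88 − 7.26) = 5.15 × 2.771 = 14.27 Ω.

R2 ≈ 14.3 Ω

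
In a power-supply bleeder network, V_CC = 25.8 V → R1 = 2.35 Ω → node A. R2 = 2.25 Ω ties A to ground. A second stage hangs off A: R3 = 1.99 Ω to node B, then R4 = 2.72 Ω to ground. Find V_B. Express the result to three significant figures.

V_B ≈ 5.86 V

The second stage (R3 + R4 = 4.710 Ω) loads node A in parallel with R2.
R2 ‖ (R3+R4) = 1.523 Ω.
So V_A = 25.8 × 0.3932 = 10.14 V.
V_B = V_A × 0.5775 = 5.858 V.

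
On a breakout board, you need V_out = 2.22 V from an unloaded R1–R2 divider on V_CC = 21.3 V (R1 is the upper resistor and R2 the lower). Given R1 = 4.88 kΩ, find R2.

Required fraction k = V_out/V_CC = 0.1042.
Rearranging, R2 = R1·k/(1−k) = 4.88 × 0.1164 = 0.5678 kΩ.

R2 ≈ 0.568 kΩ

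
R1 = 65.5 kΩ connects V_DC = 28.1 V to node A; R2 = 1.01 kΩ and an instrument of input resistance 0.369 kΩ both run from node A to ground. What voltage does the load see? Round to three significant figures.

First combine the lower leg with the load: R2 ‖ R_L = 0.2703 kΩ.
Then V_out = V_DC · R2'/(R1 + R2') = 28.1 × 0.2703/65.77 = 0.1155 V.
(Unloaded it would be 0.427 V; the load pulls it down.)

V_out ≈ 0.115 V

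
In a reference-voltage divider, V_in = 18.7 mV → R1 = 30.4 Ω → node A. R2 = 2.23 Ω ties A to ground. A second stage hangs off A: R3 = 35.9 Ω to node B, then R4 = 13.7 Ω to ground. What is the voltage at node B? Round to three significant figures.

V_B ≈ 0.339 mV

Looking into the second stage from A: R3 + R4 = 49.60 Ω appears in parallel with R2.
Effective lower resistance at A: R2 ‖ 49.60 = 2.134 Ω.
V_A = 18.7 × 2.134/(30.4 + 2.134) = 1.227 mV.
Then the unloaded second divider: V_B = V_A × R4/(R3+R4) = 1.227 × 0.2762 = 0.3388 mV.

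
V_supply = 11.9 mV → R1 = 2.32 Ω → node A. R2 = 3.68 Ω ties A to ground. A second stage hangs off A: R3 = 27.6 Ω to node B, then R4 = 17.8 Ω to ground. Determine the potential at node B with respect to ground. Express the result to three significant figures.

V_B ≈ 2.77 mV

The second stage (R3 + R4 = 45.40 Ω) loads node A in parallel with R2.
R2 ‖ (R3+R4) = 3.404 Ω.
V_A = 11.9 × 3.404/(2.32 + 3.404) = 7.077 mV.
V_B = V_A × 0.3921 = 2.775 mV.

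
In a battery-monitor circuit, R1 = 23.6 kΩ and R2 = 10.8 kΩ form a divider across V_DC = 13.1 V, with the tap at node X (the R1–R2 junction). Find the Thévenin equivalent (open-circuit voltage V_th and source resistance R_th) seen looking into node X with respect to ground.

V_th is the unloaded tap voltage: V_DC · R2/(R1+R2) = 13.1 × 0.3140 = 4.113 V.
With V_DC suppressed (replaced by a short), R_th = R1 ‖ R2 = (23.60 × 10.8)/(23.60 + 10.8) = 7.409 kΩ.

V_th ≈ 4.11 V, R_th ≈ 7.41 kΩ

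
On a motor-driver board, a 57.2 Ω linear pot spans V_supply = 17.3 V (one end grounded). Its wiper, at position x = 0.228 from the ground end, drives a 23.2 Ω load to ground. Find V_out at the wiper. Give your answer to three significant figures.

V_out ≈ 2.75 V

The pot divides into 44.16 Ω above the wiper and 13.04 Ω below.
R_L loads the lower segment: effective lower R = 8.349 Ω.
Loaded-divider output: V_out = 17.3 × 0.1590 = 2.751 V.
(Unloaded: V_out = x·V_supply = 3.94 V.)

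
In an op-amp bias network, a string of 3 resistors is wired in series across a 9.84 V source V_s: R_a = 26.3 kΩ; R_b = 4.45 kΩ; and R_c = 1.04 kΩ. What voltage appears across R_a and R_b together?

V ≈ 9.52 V

Series total: ΣR = 26.3 + 4.45 + 1.04 = 31.79 kΩ.
R_{R_a..R_b} = 26.3 + 4.45 = 30.75 kΩ.
V = V_s · R/ΣR = 9.84 × 0.9673 = 9.518 V.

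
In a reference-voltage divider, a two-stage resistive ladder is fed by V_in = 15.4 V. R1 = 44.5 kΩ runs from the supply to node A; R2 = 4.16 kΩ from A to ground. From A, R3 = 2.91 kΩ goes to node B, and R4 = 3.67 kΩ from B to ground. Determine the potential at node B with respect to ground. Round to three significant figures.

The second stage (R3 + R4 = 6.580 kΩ) loads node A in parallel with R2.
Effective lower resistance at A: R2 ‖ 6.580 = 2.549 kΩ.
So V_A = 15.4 × 0.05417 = 0.8342 V.
V_B = V_A × 0.5578 = 0.4653 V.

V_B ≈ 0.465 V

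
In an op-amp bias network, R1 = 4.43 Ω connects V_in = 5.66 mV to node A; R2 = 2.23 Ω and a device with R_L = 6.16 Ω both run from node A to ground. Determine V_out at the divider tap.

V_out ≈ 1.53 mV

R2 ‖ R_L = (2.23 × 6.16)/(2.23 + 6.16) = 1.637 Ω.
Now apply the divider: V_out = 5.66 × 0.2699 = 1.527 mV.
(Unloaded it would be 1.90 mV; the load pulls it down.)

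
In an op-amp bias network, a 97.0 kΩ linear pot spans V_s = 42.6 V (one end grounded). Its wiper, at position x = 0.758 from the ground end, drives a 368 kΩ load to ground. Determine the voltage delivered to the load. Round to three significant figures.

V_out ≈ 30.8 V

Lower segment x·R_p = 73.53 kΩ; upper segment (1−x)·R_p = 23.47 kΩ.
R_L loads the lower segment: effective lower R = 61.28 kΩ.
Then V_out = V_s · 61.28/(23.47 + 61.28) = 30.80 V.
(Unloaded: V_out = x·V_s = 32.3 V.)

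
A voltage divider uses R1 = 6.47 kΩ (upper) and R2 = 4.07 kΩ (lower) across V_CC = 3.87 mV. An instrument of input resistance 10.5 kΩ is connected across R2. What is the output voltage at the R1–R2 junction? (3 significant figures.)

The load sits in parallel with R2, giving an effective lower resistance R2' = R2·R_L/(R2+R_L) = 2.933 kΩ.
Then V_out = V_CC · R2'/(R1 + R2') = 3.87 × 2.933/9.403 = 1.207 mV.

V_out ≈ 1.21 mV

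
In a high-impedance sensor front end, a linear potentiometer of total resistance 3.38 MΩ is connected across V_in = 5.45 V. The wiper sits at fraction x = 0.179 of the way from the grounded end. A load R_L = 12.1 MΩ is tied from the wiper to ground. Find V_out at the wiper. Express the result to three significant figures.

Split the track: R_lower = x·R_p = 0.6050 MΩ, R_upper = (1−x)·R_p = 2.775 MΩ.
Lower segment in parallel with the load: 0.6050 ‖ 12.1 = 0.5762 MΩ.
V_out = 5.45 × 0.5762/(2.775 + 0.5762) = 0.9371 V.

V_out ≈ 0.937 V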